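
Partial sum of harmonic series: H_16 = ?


H_16 = 1/1 + 1/2 + 1/3 + ... + 1/16
= 2436559/720720
≈ 3.3807

H_16 = 2436559/720720 ≈ 3.3807


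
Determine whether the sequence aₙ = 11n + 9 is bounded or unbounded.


aₙ = 11n + 9 → as n→∞, aₙ→∞
No finite upper bound exists
The sequence is UNBOUNDED

Unbounded (aₙ → ∞ as n → ∞)


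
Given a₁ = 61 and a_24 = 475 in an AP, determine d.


d = (aₙ - a₁)/(n-1)
= (475 - 61)/(24-1)
= 414/23 = 18

d = 18


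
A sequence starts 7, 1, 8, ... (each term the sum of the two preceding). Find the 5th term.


Computing iteratively: 7, 1, 8, 9, 17
a_5 = 17

a_5 = 17


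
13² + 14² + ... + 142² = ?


Σₖ₌13^142 k² = Σₖ₌₁^142 k² − Σₖ₌₁^12 k²
= 142·143·285/6 − 12·13·25/6
= 964535 − 650 = 963885

Σk² = 963885


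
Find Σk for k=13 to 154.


Σₖ₌13^154 k = Σₖ₌₁^154 k − Σₖ₌₁^12 k
= 154·155/2 − 12·13/2
= 11935 − 78 = 11857

Σk = 11857


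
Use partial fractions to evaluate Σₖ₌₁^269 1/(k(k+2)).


1/(k(k+2)) = (1/2)·(1/k - 1/(k+2)) (partial fractions)
Telescoping: Σ = (1/2)·(1 + 1/2 - 1/270 - 1/271) = 54607/73170

Sum = 54607/73170


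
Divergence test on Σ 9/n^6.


lim(n→∞) 9/n^6 = 0
lim aₙ = 0 → nth-term test is INCONCLUSIVE
(Need other tests; this is actually a convergent p-series with p=6 > 1)

Inconclusive (lim aₙ = 0; need another test)


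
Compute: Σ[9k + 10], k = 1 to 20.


Σ(9k+10) = 9·Σk + 10·n
= 9·210 + 10·20
= 1890 + 200 = 2090

Σ = 2090


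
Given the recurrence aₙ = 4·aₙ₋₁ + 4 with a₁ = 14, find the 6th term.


Computing step by step:
a_1 = 14
a_2 = 60
a_3 = 244
a_4 = 980
a_5 = 3924
a_6 = 15700


a_6 = 15700


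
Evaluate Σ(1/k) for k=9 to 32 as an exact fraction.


Σₖ₌9^32 1/k = 1/9 + 1/10 + 1/11 + ... + 1/32
= 193592897936819/144403552893600
≈ 1.3406

Sum = 193592897936819/144403552893600 ≈ 1.3406


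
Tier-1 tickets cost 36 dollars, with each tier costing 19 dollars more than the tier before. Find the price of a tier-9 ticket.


aₙ = a₁ + (n-1)d
= 36 + (9-1)×19
= 36 + 152
= 188

a_9 = 188


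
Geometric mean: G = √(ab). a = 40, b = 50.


GM = √(40×50) = √2000 = 44.7214

GM = 44.7214


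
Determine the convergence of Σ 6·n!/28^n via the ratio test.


aₙ = 6·n!/28^n
a_{n+1}/aₙ = (n+1)!/28^(n+1) × 28^n/n!  (constant 6 cancels)
= (n+1)/28
L = lim(n→∞) (n+1)/28 = ∞
L > 1 → series DIVERGES

Diverges (ratio test: L = ∞ > 1)


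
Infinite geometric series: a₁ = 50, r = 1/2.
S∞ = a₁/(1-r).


S∞ = a₁/(1-r) = 50/(1 - 1/2)
= 50/(1/2)
= 100

S∞ = 100


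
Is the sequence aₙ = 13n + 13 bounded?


aₙ = 13n + 13 → as n→∞, aₙ→∞
No finite upper bound exists
The sequence is UNBOUNDED

Unbounded (aₙ → ∞ as n → ∞)


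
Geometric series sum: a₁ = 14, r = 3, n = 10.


Sₙ = 14×(3^10 - 1)/(3 - 1)
= 14×(59049 - 1)/2
= 14×59048/2
= 413336

S_10 = 413336


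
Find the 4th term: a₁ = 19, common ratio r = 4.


aₙ = a₁·r^(n-1)
= 19×4^3
= 19×64
= 1216

a_4 = 1216


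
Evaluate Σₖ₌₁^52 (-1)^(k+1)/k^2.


S = 1 - 1/4 + 1/9 - 1/16 + 1/25 - 1/36 + 1/49 - 1/64 ± ...
= 0.8223
(Full series converges to +π²/12 ≈ +0.8225)

S_52 = 0.8223


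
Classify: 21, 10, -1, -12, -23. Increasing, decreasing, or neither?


Differences: -11, -11, -11, -11
All differences < 0 → strictly DECREASING

Monotonically decreasing


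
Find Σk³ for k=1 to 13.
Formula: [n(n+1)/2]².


n(n+1)/2 = 13×14/2 = 91
Σk³ = 91² = 8281

Σk³ = 8281


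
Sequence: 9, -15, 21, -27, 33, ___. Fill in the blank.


Pattern: alternating sign, magnitude arithmetic (d=6)
Terms: 9, -15, 21, -27, 33
Next term = -39

Next term = -39


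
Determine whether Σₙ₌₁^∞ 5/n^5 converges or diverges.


p-series test: Σ c/n^p converges if p > 1, diverges if p ≤ 1 (constant c > 0 doesn't affect convergence).
p = 5
5 > 1 → CONVERGES

Converges (p = 5 > 1)


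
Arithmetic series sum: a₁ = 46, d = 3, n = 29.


aₙ = 46 + (29-1)×3 = 130
Sₙ = n(a₁+aₙ)/2 = 29×(46+130)/2
= 29×176/2 = 2552

S_29 = 2552


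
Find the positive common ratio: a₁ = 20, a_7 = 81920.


r^(n-1) = aₙ/a₁
r^6 = 81920/20 = 4096
r = 4096^(1/6)
= ±4; taking r > 0 gives r = 4

r = 4


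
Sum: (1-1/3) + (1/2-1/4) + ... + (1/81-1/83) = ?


Telescoping with gap 2: two head and two tail terms survive.
= (1 + 1/2) - (1/82 + 1/83)
= 3/2 - 1/82 - 1/83 = 5022/3403

Sum = 5022/3403


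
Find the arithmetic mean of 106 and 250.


AM = (106 + 250)/2 = 356/2 = 178

AM = 178


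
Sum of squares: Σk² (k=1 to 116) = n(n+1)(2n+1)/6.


n = 116
n(n+1)(2n+1)/6 = 116×117×233/6
= 3162276/6 = 527046

Σk² = 527046


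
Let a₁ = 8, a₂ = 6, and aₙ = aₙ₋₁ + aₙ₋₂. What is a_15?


Computing iteratively: 8, 6, 14, 20, 34, 54, 88, 142, 230, 372, 602, 974, ...
a_15 = 4126

a_15 = 4126


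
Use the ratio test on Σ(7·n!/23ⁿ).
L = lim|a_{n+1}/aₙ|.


aₙ = 7·n!/23^n
a_{n+1}/aₙ = (n+1)!/23^(n+1) × 23^n/n!  (constant 7 cancels)
= (n+1)/23
L = lim(n→∞) (n+1)/23 = ∞
L > 1 → series DIVERGES

Diverges (ratio test: L = ∞ > 1)


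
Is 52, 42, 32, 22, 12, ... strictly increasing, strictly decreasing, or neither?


Differences: -10, -10, -10, -10
All differences < 0 → strictly DECREASING

Monotonically decreasing


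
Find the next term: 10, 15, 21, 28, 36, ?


Pattern: triangular numbers: n(n+1)/2
Terms: 10, 15, 21, 28, 36
Next term = 45

Next term = 45


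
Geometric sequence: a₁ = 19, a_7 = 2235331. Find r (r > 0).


r^(n-1) = aₙ/a₁
r^6 = 2235331/19 = 117649
r = 117649^(1/6)
= ±7; taking r > 0 gives r = 7

r = 7


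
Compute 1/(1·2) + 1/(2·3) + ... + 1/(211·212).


1/(k(k+1)) = 1/k - 1/(k+1) (partial fractions)
Telescoping: Σ = 1 - 1/212 = 211/212

Sum = 211/212


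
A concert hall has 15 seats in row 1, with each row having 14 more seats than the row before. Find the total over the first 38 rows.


aₙ = 15 + (38-1)×14 = 533
Sₙ = n(a₁+aₙ)/2 = 38×(15+533)/2
= 38×548/2 = 10412

S_38 = 10412


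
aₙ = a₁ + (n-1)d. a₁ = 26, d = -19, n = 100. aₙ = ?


aₙ = a₁ + (n-1)d
= 26 + (100-1)×-19
= 26 - 1881
= -1855

a_100 = -1855


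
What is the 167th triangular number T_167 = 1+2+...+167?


n(n+1)/2 = 167×168/2 = 28056/2 = 14028

Σk = 14028


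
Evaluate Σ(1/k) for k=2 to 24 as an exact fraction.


Σₖ₌2^24 1/k = 1/2 + 1/3 + 1/4 + ... + 1/24
= 990874363/356948592
≈ 2.776

Sum = 990874363/356948592 ≈ 2.776


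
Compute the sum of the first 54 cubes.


n(n+1)/2 = 54×55/2 = 1485
Σk³ = 1485² = 2205225

Σk³ = 2205225


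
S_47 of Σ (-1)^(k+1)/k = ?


S = 1 - 1/2 + 1/3 - 1/4 + 1/5 - 1/6 + 1/7 - 1/8 ± ...
= 0.7037
(Full series converges to +ln(2) ≈ +0.6931)

S_47 = 0.7037


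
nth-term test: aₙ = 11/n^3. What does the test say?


lim(n→∞) 11/n^3 = 0
lim aₙ = 0 → nth-term test is INCONCLUSIVE
(Need other tests; this is actually a convergent p-series with p=3 > 1)

Inconclusive (lim aₙ = 0; need another test)


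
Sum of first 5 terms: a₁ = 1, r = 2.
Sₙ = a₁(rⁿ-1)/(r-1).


Sₙ = 1×(2^5 - 1)/(2 - 1)
= 1×(32 - 1)/1
= 1×31/1
= 31

S_5 = 31


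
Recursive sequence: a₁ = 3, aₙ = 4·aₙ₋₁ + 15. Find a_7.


Computing step by step:
a_1 = 3
a_2 = 27
a_3 = 123
a_4 = 507
a_5 = 2043
a_6 = 8187
a_7 = 32763


a_7 = 32763


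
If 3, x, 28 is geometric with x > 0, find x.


GM = √(3×28) = √84 = 9.1652

GM = 9.1652


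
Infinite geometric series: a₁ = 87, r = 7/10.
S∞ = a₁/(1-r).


S∞ = a₁/(1-r) = 87/(1 - 7/10)
= 87/(3/10)
= 290

S∞ = 290


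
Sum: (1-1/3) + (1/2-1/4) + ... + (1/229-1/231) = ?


Telescoping with gap 2: two head and two tail terms survive.
= (1 + 1/2) - (1/230 + 1/231)
= 3/2 - 1/230 - 1/231 = 39617/26565

Sum = 39617/26565


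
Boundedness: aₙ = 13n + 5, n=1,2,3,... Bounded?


aₙ = 13n + 5 → as n→∞, aₙ→∞
No finite upper bound exists
The sequence is UNBOUNDED

Unbounded (aₙ → ∞ as n → ∞)


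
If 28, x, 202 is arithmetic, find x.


AM = (28 + 202)/2 = 230/2 = 115

AM = 115


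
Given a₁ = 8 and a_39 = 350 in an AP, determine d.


d = (aₙ - a₁)/(n-1)
= (350 - 8)/(39-1)
= 342/38 = 9

d = 9


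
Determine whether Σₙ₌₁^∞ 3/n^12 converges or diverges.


p-series test: Σ c/n^p converges if p > 1, diverges if p ≤ 1 (constant c > 0 doesn't affect convergence).
p = 12
12 > 1 → CONVERGES

Converges (p = 12 > 1)


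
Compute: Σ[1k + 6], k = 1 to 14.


Σ(1k+6) = 1·Σk + 6·n
= 1·105 + 6·14
= 105 + 84 = 189

Σ = 189


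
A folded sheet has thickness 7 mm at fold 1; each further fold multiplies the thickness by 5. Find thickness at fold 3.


aₙ = a₁·r^(n-1)
= 7×5^2
= 7×25
= 175

a_3 = 175


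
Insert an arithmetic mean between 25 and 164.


AM = (25 + 164)/2 = 189/2 = 94.5

AM = 94.5


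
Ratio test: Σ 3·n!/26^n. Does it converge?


aₙ = 3·n!/26^n
a_{n+1}/aₙ = (n+1)!/26^(n+1) × 26^n/n!  (constant 3 cancels)
= (n+1)/26
L = lim(n→∞) (n+1)/26 = ∞
L > 1 → series DIVERGES

Diverges (ratio test: L = ∞ > 1)


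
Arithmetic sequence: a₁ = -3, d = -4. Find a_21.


aₙ = a₁ + (n-1)d
= -3 + (21-1)×-4
= -3 - 80
= -83

a_21 = -83


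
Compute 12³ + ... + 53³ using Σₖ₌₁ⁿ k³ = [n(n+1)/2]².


Σₖ₌12^53 k³ = [53·54/2]² − [11·12/2]²
= 2047761 − 4356 = 2043405

Σk³ = 2043405


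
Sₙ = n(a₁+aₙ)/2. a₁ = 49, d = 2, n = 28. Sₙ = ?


aₙ = 49 + (28-1)×2 = 103
Sₙ = n(a₁+aₙ)/2 = 28×(49+103)/2
= 28×152/2 = 2128

S_28 = 2128


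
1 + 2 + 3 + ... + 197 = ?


n(n+1)/2 = 197×198/2 = 39006/2 = 19503

Σk = 19503


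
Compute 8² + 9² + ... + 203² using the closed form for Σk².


Σₖ₌8^203 k² = Σₖ₌₁^203 k² − Σₖ₌₁^7 k²
= 203·204·407/6 − 7·8·15/6
= 2809114 − 140 = 2808974

Σk² = 2808974


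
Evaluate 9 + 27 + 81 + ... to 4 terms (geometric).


Sₙ = 9×(3^4 - 1)/(3 - 1)
= 9×(81 - 1)/2
= 9×80/2
= 360

S_4 = 360


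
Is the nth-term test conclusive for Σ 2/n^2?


lim(n→∞) 2/n^2 = 0
lim aₙ = 0 → nth-term test is INCONCLUSIVE
(Need other tests; this is actually a convergent p-series with p=2 > 1)

Inconclusive (lim aₙ = 0; need another test)


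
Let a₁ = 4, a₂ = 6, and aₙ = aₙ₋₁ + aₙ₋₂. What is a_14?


Computing iteratively: 4, 6, 10, 16, 26, 42, 68, 110, 178, 288, 466, 754, ...
a_14 = 1974

a_14 = 1974


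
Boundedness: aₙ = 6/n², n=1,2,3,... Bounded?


a₁ = 6, a₂ = 6/4, a₃ = 6/9, ...
0 < aₙ ≤ 6 for all n ≥ 1
The sequence IS bounded

Bounded (0 < aₙ ≤ 6)


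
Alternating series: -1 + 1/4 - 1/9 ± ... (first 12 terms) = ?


S = -1 + 1/4 - 1/9 + 1/16 - 1/25 + 1/36 - 1/49 + 1/64 ± ...
= -0.8193
(Full series converges to -π²/12 ≈ -0.8225)

S_12 = -0.8193


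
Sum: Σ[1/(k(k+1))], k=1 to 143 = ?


1/(k(k+1)) = 1/k - 1/(k+1) (partial fractions)
Telescoping: Σ = 1 - 1/144 = 143/144

Sum = 143/144


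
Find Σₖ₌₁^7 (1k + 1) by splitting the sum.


Σ(1k+1) = 1·Σk + 1·n
= 1·28 + 1·7
= 28 + 7 = 35

Σ = 35


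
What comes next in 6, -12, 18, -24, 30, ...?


Pattern: alternating sign, magnitude arithmetic (d=6)
Terms: 6, -12, 18, -24, 30
Next term = -36

Next term = -36


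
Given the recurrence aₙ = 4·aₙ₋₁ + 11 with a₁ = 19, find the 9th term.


Computing step by step:
a_1 = 19
a_2 = 87
a_3 = 359
a_4 = 1447
a_5 = 5799
a_6 = 23207
a_7 = 92839
a_8 = 371367
a_9 = 1485479


a_9 = 1485479


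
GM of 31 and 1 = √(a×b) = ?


GM = √(31×1) = √31 = 5.5678

GM = 5.5678


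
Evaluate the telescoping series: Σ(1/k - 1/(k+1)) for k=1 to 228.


Telescoping: adjacent terms cancel.
= 1/1 - 1/229
= 1 - 1/229 = 228/229

Sum = 228/229


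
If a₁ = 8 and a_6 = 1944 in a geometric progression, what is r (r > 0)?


r^(n-1) = aₙ/a₁
r^5 = 1944/8 = 243
r = 243^(1/5)
= 3

r = 3


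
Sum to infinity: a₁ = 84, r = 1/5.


S∞ = a₁/(1-r) = 84/(1 - 1/5)
= 84/(4/5)
= 105

S∞ = 105


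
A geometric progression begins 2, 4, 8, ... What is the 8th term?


aₙ = a₁·r^(n-1)
= 2×2^7
= 2×128
= 256

a_8 = 256


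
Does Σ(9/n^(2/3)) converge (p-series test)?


p-series test: Σ c/n^p converges if p > 1, diverges if p ≤ 1 (constant c > 0 doesn't affect convergence).
p = 2/3
2/3 ≤ 1 → DIVERGES

Diverges (p = 2/3 ≤ 1)


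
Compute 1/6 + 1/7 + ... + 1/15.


Σₖ₌6^15 1/k = 1/6 + 1/7 + 1/8 + 1/9 + 1/10 + 1/11 + 1/12 + 1/13 + 1/14 + 1/15
= 74587/72072
≈ 1.0349

Sum = 74587/72072 ≈ 1.0349


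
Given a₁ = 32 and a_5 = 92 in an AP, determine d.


d = (aₙ - a₁)/(n-1)
= (92 - 32)/(5-1)
= 60/4 = 15

d = 15


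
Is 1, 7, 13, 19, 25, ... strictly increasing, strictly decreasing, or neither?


Differences: 6, 6, 6, 6
All differences > 0 → strictly INCREASING

Monotonically increasing


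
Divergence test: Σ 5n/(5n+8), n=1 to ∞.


lim(n→∞) 5n/(5n+8) = 5/5 = 1  (divide numerator and denominator by n)
lim aₙ = 1 ≠ 0 → series DIVERGES

Diverges (lim aₙ = 1 ≠ 0)


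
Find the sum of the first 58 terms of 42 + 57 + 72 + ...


aₙ = 42 + (58-1)×15 = 897
Sₙ = n(a₁+aₙ)/2 = 58×(42+897)/2
= 58×939/2 = 27231

S_58 = 27231


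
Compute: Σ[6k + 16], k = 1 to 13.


Σ(6k+16) = 6·Σk + 16·n
= 6·91 + 16·13
= 546 + 208 = 754

Σ = 754


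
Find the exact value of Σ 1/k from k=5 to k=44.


Σₖ₌5^44 1/k = 1/5 + 1/6 + 1/7 + ... + 1/44
= 3080733578426640787/1345655451257488800
≈ 2.2894

Sum = 3080733578426640787/1345655451257488800 ≈ 2.2894


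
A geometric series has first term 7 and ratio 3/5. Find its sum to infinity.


S∞ = a₁/(1-r) = 7/(1 - 3/5)
= 7/(2/5)
= 35/2

S∞ = 35/2


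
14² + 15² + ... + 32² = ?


Σₖ₌14^32 k² = Σₖ₌₁^32 k² − Σₖ₌₁^13 k²
= 32·33·65/6 − 13·14·27/6
= 11440 − 819 = 10621

Σk² = 10621


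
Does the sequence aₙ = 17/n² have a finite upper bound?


a₁ = 17, a₂ = 17/4, a₃ = 17/9, ...
0 < aₙ ≤ 17 for all n ≥ 1
The sequence IS bounded

Bounded (0 < aₙ ≤ 17)


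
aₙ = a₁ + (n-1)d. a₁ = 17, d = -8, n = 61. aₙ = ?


aₙ = a₁ + (n-1)d
= 17 + (61-1)×-8
= 17 - 480
= -463

a_61 = -463


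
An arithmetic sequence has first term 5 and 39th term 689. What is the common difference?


d = (aₙ - a₁)/(n-1)
= (689 - 5)/(39-1)
= 684/38 = 18

d = 18


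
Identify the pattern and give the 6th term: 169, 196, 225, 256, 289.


Pattern: perfect squares: n²
Terms: 169, 196, 225, 256, 289
Next term = 324

Next term = 324


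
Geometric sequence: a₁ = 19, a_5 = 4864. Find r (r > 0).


r^(n-1) = aₙ/a₁
r^4 = 4864/19 = 256
r = 256^(1/4)
= ±4; taking r > 0 gives r = 4

r = 4


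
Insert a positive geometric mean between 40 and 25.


GM = √(40×25) = √1000 = 31.6228

GM = 31.6228


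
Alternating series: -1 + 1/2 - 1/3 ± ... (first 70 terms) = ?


S = -1 + 1/2 - 1/3 + 1/4 - 1/5 + 1/6 - 1/7 + 1/8 ± ...
= -0.6861
(Full series converges to -ln(2) ≈ -0.6931)

S_70 = -0.6861


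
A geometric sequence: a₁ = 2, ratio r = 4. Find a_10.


aₙ = a₁·r^(n-1)
= 2×4^9
= 2×262144
= 524288

a_10 = 524288


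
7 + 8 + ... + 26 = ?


Σₖ₌7^26 k = Σₖ₌₁^26 k − Σₖ₌₁^6 k
= 26·27/2 − 6·7/2
= 351 − 21 = 330

Σk = 330


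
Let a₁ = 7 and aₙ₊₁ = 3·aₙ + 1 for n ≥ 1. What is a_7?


Computing step by step:
a_1 = 7
a_2 = 22
a_3 = 67
a_4 = 202
a_5 = 607
a_6 = 1822
a_7 = 5467


a_7 = 5467


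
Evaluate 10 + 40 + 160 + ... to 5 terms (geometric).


Sₙ = 10×(4^5 - 1)/(4 - 1)
= 10×(1024 - 1)/3
= 10×1023/3
= 3410

S_5 = 3410


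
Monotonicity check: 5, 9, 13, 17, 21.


Differences: 4, 4, 4, 4
All differences > 0 → strictly INCREASING

Monotonically increasing


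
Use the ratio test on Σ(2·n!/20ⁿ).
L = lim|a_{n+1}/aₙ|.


aₙ = 2·n!/20^n
a_{n+1}/aₙ = (n+1)!/20^(n+1) × 20^n/n!  (constant 2 cancels)
= (n+1)/20
L = lim(n→∞) (n+1)/20 = ∞
L > 1 → series DIVERGES

Diverges (ratio test: L = ∞ > 1)


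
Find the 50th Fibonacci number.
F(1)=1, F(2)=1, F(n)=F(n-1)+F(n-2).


Fibonacci sequence: 1, 1, 2, 3, 5, 8, 13, 21, 34, 55, 89, ...
F(50) = 12586269025

F(50) = 12586269025


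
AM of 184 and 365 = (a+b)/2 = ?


AM = (184 + 365)/2 = 549/2 = 274.5

AM = 274.5


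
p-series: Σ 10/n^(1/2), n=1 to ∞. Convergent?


p-series test: Σ c/n^p converges if p > 1, diverges if p ≤ 1 (constant c > 0 doesn't affect convergence).
p = 1/2
1/2 ≤ 1 → DIVERGES

Diverges (p = 1/2 ≤ 1)


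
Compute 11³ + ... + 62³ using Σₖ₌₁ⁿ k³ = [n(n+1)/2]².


Σₖ₌11^62 k³ = [62·63/2]² − [10·11/2]²
= 3814209 − 3025 = 3811184

Σk³ = 3811184


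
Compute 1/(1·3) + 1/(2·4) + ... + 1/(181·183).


1/(k(k+2)) = (1/2)·(1/k - 1/(k+2)) (partial fractions)
Telescoping: Σ = (1/2)·(1 + 1/2 - 1/182 - 1/183) = 24797/33306

Sum = 24797/33306


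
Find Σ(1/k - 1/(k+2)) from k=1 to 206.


Telescoping with gap 2: two head and two tail terms survive.
= (1 + 1/2) - (1/207 + 1/208)
= 3/2 - 1/207 - 1/208 = 64169/43056

Sum = 64169/43056


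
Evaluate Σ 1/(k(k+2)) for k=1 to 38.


1/(k(k+2)) = (1/2)·(1/k - 1/(k+2)) (partial fractions)
Telescoping: Σ = (1/2)·(1 + 1/2 - 1/39 - 1/40) = 2261/3120

Sum = 2261/3120


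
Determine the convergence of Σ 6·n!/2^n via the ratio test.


aₙ = 6·n!/2^n
a_{n+1}/aₙ = (n+1)!/2^(n+1) × 2^n/n!  (constant 6 cancels)
= (n+1)/2
L = lim(n→∞) (n+1)/2 = ∞
L > 1 → series DIVERGES

Diverges (ratio test: L = ∞ > 1)


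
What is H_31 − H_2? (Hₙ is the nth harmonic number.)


Σₖ₌3^31 1/k = 1/3 + 1/4 + 1/5 + ... + 1/31
= 182471592627157/72201776446800
≈ 2.5272

Sum = 182471592627157/72201776446800 ≈ 2.5272


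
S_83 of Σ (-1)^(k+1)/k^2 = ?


S = 1 - 1/4 + 1/9 - 1/16 + 1/25 - 1/36 + 1/49 - 1/64 ± ...
= 0.8225
(Full series converges to +π²/12 ≈ +0.8225)

S_83 = 0.8225


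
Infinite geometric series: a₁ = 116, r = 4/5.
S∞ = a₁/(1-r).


S∞ = a₁/(1-r) = 116/(1 - 4/5)
= 116/(1/5)
= 580

S∞ = 580


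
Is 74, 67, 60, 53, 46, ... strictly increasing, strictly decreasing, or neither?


Differences: -7, -7, -7, -7
All differences < 0 → strictly DECREASING

Monotonically decreasing


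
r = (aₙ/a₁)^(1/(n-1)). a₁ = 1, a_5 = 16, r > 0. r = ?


r^(n-1) = aₙ/a₁
r^4 = 16/1 = 16
r = 16^(1/4)
= ±2; taking r > 0 gives r = 2

r = 2


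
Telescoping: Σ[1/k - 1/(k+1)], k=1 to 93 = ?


Telescoping: adjacent terms cancel.
= 1/1 - 1/94
= 1 - 1/94 = 93/94

Sum = 93/94


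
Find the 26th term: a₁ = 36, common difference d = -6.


aₙ = a₁ + (n-1)d
= 36 + (26-1)×-6
= 36 - 150
= -114

a_26 = -114


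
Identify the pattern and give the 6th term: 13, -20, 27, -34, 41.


Pattern: alternating sign, magnitude arithmetic (d=7)
Terms: 13, -20, 27, -34, 41
Next term = -48

Next term = -48


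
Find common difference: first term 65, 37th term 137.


d = (aₙ - a₁)/(n-1)
= (137 - 65)/(37-1)
= 72/36 = 2

d = 2


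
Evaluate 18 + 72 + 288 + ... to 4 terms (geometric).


Sₙ = 18×(4^4 - 1)/(4 - 1)
= 18×(256 - 1)/3
= 18×255/3
= 1530

S_4 = 1530


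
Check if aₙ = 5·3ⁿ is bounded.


aₙ = 5·3ⁿ → as n→∞, aₙ→∞ (since base 3 > 1)
No finite upper bound exists
The sequence is UNBOUNDED

Unbounded (aₙ → ∞ as n → ∞)


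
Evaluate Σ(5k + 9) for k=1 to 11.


Σ(5k+9) = 5·Σk + 9·n
= 5·66 + 9·11
= 330 + 99 = 429

Σ = 429


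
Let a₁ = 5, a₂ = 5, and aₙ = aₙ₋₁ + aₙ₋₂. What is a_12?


Computing iteratively: 5, 5, 10, 15, 25, 40, 65, 105, 170, 275, 445, 720
a_12 = 720

a_12 = 720


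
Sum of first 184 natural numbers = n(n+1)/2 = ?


n(n+1)/2 = 184×185/2 = 34040/2 = 17020

Σk = 17020


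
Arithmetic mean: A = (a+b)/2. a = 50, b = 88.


AM = (50 + 88)/2 = 138/2 = 69

AM = 69


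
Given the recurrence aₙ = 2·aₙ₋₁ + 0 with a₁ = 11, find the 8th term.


Computing step by step:
a_1 = 11
a_2 = 22
a_3 = 44
a_4 = 88
a_5 = 176
a_6 = 352
a_7 = 704
a_8 = 1408


a_8 = 1408


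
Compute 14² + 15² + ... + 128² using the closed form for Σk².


Σₖ₌14^128 k² = Σₖ₌₁^128 k² − Σₖ₌₁^13 k²
= 128·129·257/6 − 13·14·27/6
= 707264 − 819 = 706445

Σk² = 706445


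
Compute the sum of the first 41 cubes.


n(n+1)/2 = 41×42/2 = 861
Σk³ = 861² = 741321

Σk³ = 741321


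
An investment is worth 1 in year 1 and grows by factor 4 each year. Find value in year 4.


aₙ = a₁·r^(n-1)
= 1×4^3
= 1×64
= 64

a_4 = 64


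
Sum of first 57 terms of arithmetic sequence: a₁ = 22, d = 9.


aₙ = 22 + (57-1)×9 = 526
Sₙ = n(a₁+aₙ)/2 = 57×(22+526)/2
= 57×548/2 = 15618

S_57 = 15618


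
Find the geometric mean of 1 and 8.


GM = √(1×8) = √8 = 2.8284

GM = 2.8284


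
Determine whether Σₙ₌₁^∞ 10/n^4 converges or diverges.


p-series test: Σ c/n^p converges if p > 1, diverges if p ≤ 1 (constant c > 0 doesn't affect convergence).
p = 4
4 > 1 → CONVERGES

Converges (p = 4 > 1)


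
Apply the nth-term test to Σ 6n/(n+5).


lim(n→∞) 6n/(n+5) = 6/1 = 6  (divide numerator and denominator by n)
lim aₙ = 6 ≠ 0 → series DIVERGES

Diverges (lim aₙ = 6 ≠ 0)


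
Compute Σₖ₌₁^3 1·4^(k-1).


Sₙ = 1×(4^3 - 1)/(4 - 1)
= 1×(64 - 1)/3
= 1×63/3
= 21

S_3 = 21


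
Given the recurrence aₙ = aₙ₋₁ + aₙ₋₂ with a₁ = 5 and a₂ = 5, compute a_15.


Computing iteratively: 5, 5, 10, 15, 25, 40, 65, 105, 170, 275, 445, 720, ...
a_15 = 3050

a_15 = 3050


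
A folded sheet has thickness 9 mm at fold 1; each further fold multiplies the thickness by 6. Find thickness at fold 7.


aₙ = a₁·r^(n-1)
= 9×6^6
= 9×46656
= 419904

a_7 = 419904


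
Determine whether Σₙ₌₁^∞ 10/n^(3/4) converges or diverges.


p-series test: Σ c/n^p converges if p > 1, diverges if p ≤ 1 (constant c > 0 doesn't affect convergence).
p = 3/4
3/4 ≤ 1 → DIVERGES

Diverges (p = 3/4 ≤ 1)


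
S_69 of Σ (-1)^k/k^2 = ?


S = -1 + 1/4 - 1/9 + 1/16 - 1/25 + 1/36 - 1/49 + 1/64 ± ...
= -0.8226
(Full series converges to -π²/12 ≈ -0.8225)

S_69 = -0.8226


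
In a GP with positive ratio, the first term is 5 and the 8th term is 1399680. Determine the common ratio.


r^(n-1) = aₙ/a₁
r^7 = 1399680/5 = 279936
r = 279936^(1/7)
= 6

r = 6


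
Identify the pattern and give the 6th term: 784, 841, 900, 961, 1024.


Pattern: perfect squares: n²
Terms: 784, 841, 900, 961, 1024
Next term = 1089

Next term = 1089


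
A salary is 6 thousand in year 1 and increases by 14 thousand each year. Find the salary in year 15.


aₙ = a₁ + (n-1)d
= 6 + (15-1)×14
= 6 + 196
= 202

a_15 = 202


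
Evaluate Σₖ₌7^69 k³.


Σₖ₌7^69 k³ = [69·70/2]² − [6·7/2]²
= 5832225 − 441 = 5831784

Σk³ = 5831784


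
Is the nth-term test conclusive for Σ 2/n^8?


lim(n→∞) 2/n^8 = 0
lim aₙ = 0 → nth-term test is INCONCLUSIVE
(Need other tests; this is actually a convergent p-series with p=8 > 1)

Inconclusive (lim aₙ = 0; need another test)


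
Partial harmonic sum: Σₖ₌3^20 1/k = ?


Σₖ₌3^20 1/k = 1/3 + 1/4 + 1/5 + ... + 1/20
= 32555879/15519504
≈ 2.0977

Sum = 32555879/15519504 ≈ 2.0977


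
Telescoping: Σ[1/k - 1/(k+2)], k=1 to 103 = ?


Telescoping with gap 2: two head and two tail terms survive.
= (1 + 1/2) - (1/104 + 1/105)
= 3/2 - 1/104 - 1/105 = 16171/10920

Sum = 16171/10920


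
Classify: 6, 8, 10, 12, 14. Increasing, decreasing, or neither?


Differences: 2, 2, 2, 2
All differences > 0 → strictly INCREASING

Monotonically increasing


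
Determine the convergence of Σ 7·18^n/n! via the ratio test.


aₙ = 7·18^n/n!
a_{n+1}/aₙ = 18^(n+1)/(n+1)! × n!/18^n  (constant 7 cancels)
= 18/(n+1)
L = lim(n→∞) 18/(n+1) = 0
L < 1 → series CONVERGES

Converges (ratio test: L = 0 < 1)


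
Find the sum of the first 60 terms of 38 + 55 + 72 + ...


aₙ = 38 + (60-1)×17 = 1041
Sₙ = n(a₁+aₙ)/2 = 60×(38+1041)/2
= 60×1079/2 = 32370

S_60 = 32370


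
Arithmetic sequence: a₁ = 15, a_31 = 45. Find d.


d = (aₙ - a₁)/(n-1)
= (45 - 15)/(31-1)
= 30/30 = 1

d = 1


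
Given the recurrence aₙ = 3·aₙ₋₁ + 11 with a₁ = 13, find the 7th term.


Computing step by step:
a_1 = 13
a_2 = 50
a_3 = 161
a_4 = 494
a_5 = 1493
a_6 = 4490
a_7 = 13481


a_7 = 13481


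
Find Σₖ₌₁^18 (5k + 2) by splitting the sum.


Σ(5k+2) = 5·Σk + 2·n
= 5·171 + 2·18
= 855 + 36 = 891

Σ = 891


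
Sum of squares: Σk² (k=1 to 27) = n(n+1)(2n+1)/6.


n = 27
n(n+1)(2n+1)/6 = 27×28×55/6
= 41580/6 = 6930

Σk² = 6930


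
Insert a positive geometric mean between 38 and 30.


GM = √(38×30) = √1140 = 33.7639

GM = 33.7639


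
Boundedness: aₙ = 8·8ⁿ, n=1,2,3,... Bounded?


aₙ = 8·8ⁿ → as n→∞, aₙ→∞ (since base 8 > 1)
No finite upper bound exists
The sequence is UNBOUNDED

Unbounded (aₙ → ∞ as n → ∞)


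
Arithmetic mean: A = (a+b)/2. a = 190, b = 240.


AM = (190 + 240)/2 = 430/2 = 215

AM = 215


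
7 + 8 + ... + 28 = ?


Σₖ₌7^28 k = Σₖ₌₁^28 k − Σₖ₌₁^6 k
= 28·29/2 − 6·7/2
= 406 − 21 = 385

Σk = 385


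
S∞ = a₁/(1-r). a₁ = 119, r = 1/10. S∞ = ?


S∞ = a₁/(1-r) = 119/(1 - 1/10)
= 119/(9/10)
= 1190/9

S∞ = 1190/9


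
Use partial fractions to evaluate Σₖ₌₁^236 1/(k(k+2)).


1/(k(k+2)) = (1/2)·(1/k - 1/(k+2)) (partial fractions)
Telescoping: Σ = (1/2)·(1 + 1/2 - 1/237 - 1/238) = 42067/56406

Sum = 42067/56406


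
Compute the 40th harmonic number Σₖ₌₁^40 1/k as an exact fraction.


H_40 = 1/1 + 1/2 + 1/3 + ... + 1/40
= 2078178381193813/485721041551200
≈ 4.2785

H_40 = 2078178381193813/485721041551200 ≈ 4.2785


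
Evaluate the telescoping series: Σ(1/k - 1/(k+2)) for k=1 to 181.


Telescoping with gap 2: two head and two tail terms survive.
= (1 + 1/2) - (1/182 + 1/183)
= 3/2 - 1/182 - 1/183 = 24797/16653

Sum = 24797/16653


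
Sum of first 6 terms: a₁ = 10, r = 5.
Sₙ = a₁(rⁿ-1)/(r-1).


Sₙ = 10×(5^6 - 1)/(5 - 1)
= 10×(15625 - 1)/4
= 10×15624/4
= 39060

S_6 = 39060


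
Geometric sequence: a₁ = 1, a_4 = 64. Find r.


r^(n-1) = aₙ/a₁
r^3 = 64/1 = 64
r = 64^(1/3)
= 4

r = 4


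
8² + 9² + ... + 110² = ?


Σₖ₌8^110 k² = Σₖ₌₁^110 k² − Σₖ₌₁^7 k²
= 110·111·221/6 − 7·8·15/6
= 449735 − 140 = 449595

Σk² = 449595


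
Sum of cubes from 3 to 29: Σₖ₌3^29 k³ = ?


Σₖ₌3^29 k³ = [29·30/2]² − [2·3/2]²
= 189225 − 9 = 189216

Σk³ = 189216


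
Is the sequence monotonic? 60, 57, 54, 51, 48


Differences: -3, -3, -3, -3
All differences < 0 → strictly DECREASING

Monotonically decreasing


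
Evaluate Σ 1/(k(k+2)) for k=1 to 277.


1/(k(k+2)) = (1/2)·(1/k - 1/(k+2)) (partial fractions)
Telescoping: Σ = (1/2)·(1 + 1/2 - 1/278 - 1/279) = 57893/77562

Sum = 57893/77562


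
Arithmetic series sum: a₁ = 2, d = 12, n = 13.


aₙ = 2 + (13-1)×12 = 146
Sₙ = n(a₁+aₙ)/2 = 13×(2+146)/2
= 13×148/2 = 962

S_13 = 962


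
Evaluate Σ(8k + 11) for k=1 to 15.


Σ(8k+11) = 8·Σk + 11·n
= 8·120 + 11·15
= 960 + 165 = 1125

Σ = 1125


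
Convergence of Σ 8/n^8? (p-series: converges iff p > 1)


p-series test: Σ c/n^p converges if p > 1, diverges if p ≤ 1 (constant c > 0 doesn't affect convergence).
p = 8
8 > 1 → CONVERGES

Converges (p = 8 > 1)


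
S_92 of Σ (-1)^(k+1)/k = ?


S = 1 - 1/2 + 1/3 - 1/4 + 1/5 - 1/6 + 1/7 - 1/8 ± ...
= 0.6877
(Full series converges to +ln(2) ≈ +0.6931)

S_92 = 0.6877


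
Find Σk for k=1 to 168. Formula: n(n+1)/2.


n(n+1)/2 = 168×169/2 = 28392/2 = 14196

Σk = 14196


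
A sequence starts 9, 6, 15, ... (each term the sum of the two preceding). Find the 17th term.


Computing iteratively: 9, 6, 15, 21, 36, 57, 93, 150, 243, 393, 636, 1029, ...
a_17 = 11412

a_17 = 11412


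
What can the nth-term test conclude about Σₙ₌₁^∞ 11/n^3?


lim(n→∞) 11/n^3 = 0
lim aₙ = 0 → nth-term test is INCONCLUSIVE
(Need other tests; this is actually a convergent p-series with p=3 > 1)

Inconclusive (lim aₙ = 0; need another test)


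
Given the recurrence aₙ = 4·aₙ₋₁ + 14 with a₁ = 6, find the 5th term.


Computing step by step:
a_1 = 6
a_2 = 38
a_3 = 166
a_4 = 678
a_5 = 2726


a_5 = 2726


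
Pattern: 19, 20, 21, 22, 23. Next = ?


Pattern: arithmetic (d=1)
Terms: 19, 20, 21, 22, 23
Next term = 24

Next term = 24


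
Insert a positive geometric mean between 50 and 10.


GM = √(50×10) = √500 = 22.3607

GM = 22.3607


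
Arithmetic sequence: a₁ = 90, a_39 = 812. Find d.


d = (aₙ - a₁)/(n-1)
= (812 - 90)/(39-1)
= 722/38 = 19

d = 19


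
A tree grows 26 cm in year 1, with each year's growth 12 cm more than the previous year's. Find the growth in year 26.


aₙ = a₁ + (n-1)d
= 26 + (26-1)×12
= 26 + 300
= 326

a_26 = 326


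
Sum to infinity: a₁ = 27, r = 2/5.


S∞ = a₁/(1-r) = 27/(1 - 2/5)
= 27/(3/5)
= 45

S∞ = 45


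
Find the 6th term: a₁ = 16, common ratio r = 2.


aₙ = a₁·r^(n-1)
= 16×2^5
= 16×32
= 512

a_6 = 512


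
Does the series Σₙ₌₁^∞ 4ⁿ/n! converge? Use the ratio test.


aₙ = 4^n/n!
a_{n+1}/aₙ = 4^(n+1)/(n+1)! × n!/4^n
= 4/(n+1)
L = lim(n→∞) 4/(n+1) = 0
L < 1 → series CONVERGES

Converges (ratio test: L = 0 < 1)


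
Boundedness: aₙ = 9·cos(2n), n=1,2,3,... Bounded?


For all n, -1 ≤ cos(2n) ≤ 1, so -9 ≤ 9·cos(2n) ≤ 9
Lower bound: -9, Upper bound: 9
The sequence IS bounded

Bounded (-9 ≤ aₙ ≤ 9)


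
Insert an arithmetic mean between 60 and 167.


AM = (60 + 167)/2 = 227/2 = 113.5

AM = 113.5


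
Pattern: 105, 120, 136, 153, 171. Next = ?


Pattern: triangular numbers: n(n+1)/2
Terms: 105, 120, 136, 153, 171
Next term = 190

Next term = 190


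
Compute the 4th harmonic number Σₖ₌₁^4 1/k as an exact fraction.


H_4 = 1/1 + 1/2 + 1/3 + 1/4
= 25/12
≈ 2.0833

H_4 = 25/12 ≈ 2.0833


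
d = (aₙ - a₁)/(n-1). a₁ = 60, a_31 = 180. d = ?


d = (aₙ - a₁)/(n-1)
= (180 - 60)/(31-1)
= 120/30 = 4

d = 4


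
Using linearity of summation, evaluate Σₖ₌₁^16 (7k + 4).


Σ(7k+4) = 7·Σk + 4·n
= 7·136 + 4·16
= 952 + 64 = 1016

Σ = 1016


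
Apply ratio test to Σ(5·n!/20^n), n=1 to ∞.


aₙ = 5·n!/20^n
a_{n+1}/aₙ = (n+1)!/20^(n+1) × 20^n/n!  (constant 5 cancels)
= (n+1)/20
L = lim(n→∞) (n+1)/20 = ∞
L > 1 → series DIVERGES

Diverges (ratio test: L = ∞ > 1)


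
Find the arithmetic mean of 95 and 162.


AM = (95 + 162)/2 = 257/2 = 128.5

AM = 128.5


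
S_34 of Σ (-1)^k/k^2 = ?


S = -1 + 1/4 - 1/9 + 1/16 - 1/25 + 1/36 - 1/49 + 1/64 ± ...
= -0.822
(Full series converges to -π²/12 ≈ -0.8225)

S_34 = -0.822


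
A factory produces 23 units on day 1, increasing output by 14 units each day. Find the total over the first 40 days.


aₙ = 23 + (40-1)×14 = 569
Sₙ = n(a₁+aₙ)/2 = 40×(23+569)/2
= 40×592/2 = 11840

S_40 = 11840


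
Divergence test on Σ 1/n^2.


lim(n→∞) 1/n^2 = 0
lim aₙ = 0 → nth-term test is INCONCLUSIVE
(Need other tests; this is actually a convergent p-series with p=2 > 1)

Inconclusive (lim aₙ = 0; need another test)


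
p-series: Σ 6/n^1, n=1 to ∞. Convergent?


p-series test: Σ c/n^p converges if p > 1, diverges if p ≤ 1 (constant c > 0 doesn't affect convergence).
p = 1
1 ≤ 1 → DIVERGES

Diverges (p = 1 ≤ 1)


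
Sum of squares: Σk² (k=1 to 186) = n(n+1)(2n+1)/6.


n = 186
n(n+1)(2n+1)/6 = 186×187×373/6
= 12973686/6 = 2162281

Σk² = 2162281


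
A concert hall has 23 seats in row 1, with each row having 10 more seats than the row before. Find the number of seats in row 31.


aₙ = a₁ + (n-1)d
= 23 + (31-1)×10
= 23 + 300
= 323

a_31 = 323


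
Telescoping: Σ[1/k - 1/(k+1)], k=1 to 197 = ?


Telescoping: adjacent terms cancel.
= 1/1 - 1/198
= 1 - 1/198 = 197/198

Sum = 197/198


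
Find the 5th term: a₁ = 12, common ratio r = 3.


aₙ = a₁·r^(n-1)
= 12×3^4
= 12×81
= 972

a_5 = 972


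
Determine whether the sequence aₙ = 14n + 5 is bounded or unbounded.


aₙ = 14n + 5 → as n→∞, aₙ→∞
No finite upper bound exists
The sequence is UNBOUNDED

Unbounded (aₙ → ∞ as n → ∞)


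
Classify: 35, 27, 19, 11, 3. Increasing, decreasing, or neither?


Differences: -8, -8, -8, -8
All differences < 0 → strictly DECREASING

Monotonically decreasing


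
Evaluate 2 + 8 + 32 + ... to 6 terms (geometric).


Sₙ = 2×(4^6 - 1)/(4 - 1)
= 2×(4096 - 1)/3
= 2×4095/3
= 2730

S_6 = 2730


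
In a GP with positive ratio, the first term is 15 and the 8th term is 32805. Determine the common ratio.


r^(n-1) = aₙ/a₁
r^7 = 32805/15 = 2187
r = 2187^(1/7)
= 3

r = 3


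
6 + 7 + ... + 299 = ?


Σₖ₌6^299 k = Σₖ₌₁^299 k − Σₖ₌₁^5 k
= 299·300/2 − 5·6/2
= 44850 − 15 = 44835

Σk = 44835


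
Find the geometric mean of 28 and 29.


GM = √(28×29) = √812 = 28.4956

GM = 28.4956


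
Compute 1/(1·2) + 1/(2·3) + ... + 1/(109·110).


1/(k(k+1)) = 1/k - 1/(k+1) (partial fractions)
Telescoping: Σ = 1 - 1/110 = 109/110

Sum = 109/110


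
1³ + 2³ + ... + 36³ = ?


n(n+1)/2 = 36×37/2 = 666
Σk³ = 666² = 443556

Σk³ = 443556


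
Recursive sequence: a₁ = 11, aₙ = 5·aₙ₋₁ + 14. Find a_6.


Computing step by step:
a_1 = 11
a_2 = 69
a_3 = 359
a_4 = 1809
a_5 = 9059
a_6 = 45309


a_6 = 45309


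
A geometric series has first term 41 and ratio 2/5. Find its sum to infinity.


S∞ = a₁/(1-r) = 41/(1 - 2/5)
= 41/(3/5)
= 205/3

S∞ = 205/3


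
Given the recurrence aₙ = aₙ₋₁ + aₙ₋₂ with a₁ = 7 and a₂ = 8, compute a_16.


Computing iteratively: 7, 8, 15, 23, 38, 61, 99, 160, 259, 419, 678, 1097, ...
a_16 = 7519

a_16 = 7519


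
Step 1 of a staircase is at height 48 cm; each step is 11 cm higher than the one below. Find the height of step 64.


aₙ = a₁ + (n-1)d
= 48 + (64-1)×11
= 48 + 693
= 741

a_64 = 741


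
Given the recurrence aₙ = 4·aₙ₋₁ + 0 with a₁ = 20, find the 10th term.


Computing step by step:
a_1 = 20
a_2 = 80
a_3 = 320
a_4 = 1280
a_5 = 5120
a_6 = 20480
a_7 = 81920
a_8 = 327680
a_9 = 1310720
a_10 = 5242880


a_10 = 5242880


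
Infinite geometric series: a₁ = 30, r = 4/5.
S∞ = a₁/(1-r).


S∞ = a₁/(1-r) = 30/(1 - 4/5)
= 30/(1/5)
= 150

S∞ = 150


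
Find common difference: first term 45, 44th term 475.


d = (aₙ - a₁)/(n-1)
= (475 - 45)/(44-1)
= 430/43 = 10

d = 10


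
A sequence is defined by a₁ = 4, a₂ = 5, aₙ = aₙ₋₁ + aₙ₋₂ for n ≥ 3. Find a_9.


Computing iteratively: 4, 5, 9, 14, 23, 37, 60, 97, 157
a_9 = 157

a_9 = 157


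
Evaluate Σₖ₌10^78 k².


Σₖ₌10^78 k² = Σₖ₌₁^78 k² − Σₖ₌₁^9 k²
= 78·79·157/6 − 9·10·19/6
= 161239 − 285 = 160954

Σk² = 160954


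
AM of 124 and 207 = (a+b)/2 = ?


AM = (124 + 207)/2 = 331/2 = 165.5

AM = 165.5


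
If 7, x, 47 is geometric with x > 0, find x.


GM = √(7×47) = √329 = 18.1384

GM = 18.1384


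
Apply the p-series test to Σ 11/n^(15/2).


p-series test: Σ c/n^p converges if p > 1, diverges if p ≤ 1 (constant c > 0 doesn't affect convergence).
p = 15/2
15/2 > 1 → CONVERGES

Converges (p = 15/2 > 1)


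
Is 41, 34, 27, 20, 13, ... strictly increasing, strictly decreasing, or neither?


Differences: -7, -7, -7, -7
All differences < 0 → strictly DECREASING

Monotonically decreasing


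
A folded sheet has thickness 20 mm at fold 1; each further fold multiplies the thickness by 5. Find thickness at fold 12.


aₙ = a₁·r^(n-1)
= 20×5^11
= 20×48828125
= 976562500

a_12 = 976562500


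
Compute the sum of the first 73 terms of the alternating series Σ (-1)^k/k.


S = -1 + 1/2 - 1/3 + 1/4 - 1/5 + 1/6 - 1/7 + 1/8 ± ...
= -0.6999
(Full series converges to -ln(2) ≈ -0.6931)

S_73 = -0.6999


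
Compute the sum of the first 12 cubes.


n(n+1)/2 = 12×13/2 = 78
Σk³ = 78² = 6084

Σk³ = 6084


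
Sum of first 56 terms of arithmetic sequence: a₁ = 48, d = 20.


aₙ = 48 + (56-1)×20 = 1148
Sₙ = n(a₁+aₙ)/2 = 56×(48+1148)/2
= 56×1196/2 = 33488

S_56 = 33488


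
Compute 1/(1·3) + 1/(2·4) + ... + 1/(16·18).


1/(k(k+2)) = (1/2)·(1/k - 1/(k+2)) (partial fractions)
Telescoping: Σ = (1/2)·(1 + 1/2 - 1/17 - 1/18) = 106/153

Sum = 106/153


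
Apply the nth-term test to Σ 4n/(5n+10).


lim(n→∞) 4n/(5n+10) = 4/5 = 4/5  (divide numerator and denominator by n)
lim aₙ = 4/5 ≠ 0 → series DIVERGES

Diverges (lim aₙ = 4/5 ≠ 0)


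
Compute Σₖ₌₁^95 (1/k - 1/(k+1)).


Telescoping: adjacent terms cancel.
= 1/1 - 1/96
= 1 - 1/96 = 95/96

Sum = 95/96


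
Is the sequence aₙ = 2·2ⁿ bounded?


aₙ = 2·2ⁿ → as n→∞, aₙ→∞ (since base 2 > 1)
No finite upper bound exists
The sequence is UNBOUNDED

Unbounded (aₙ → ∞ as n → ∞)


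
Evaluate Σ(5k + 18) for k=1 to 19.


Σ(5k+18) = 5·Σk + 18·n
= 5·190 + 18·19
= 950 + 342 = 1292

Σ = 1292


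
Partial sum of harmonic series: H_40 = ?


H_40 = 1/1 + 1/2 + 1/3 + ... + 1/40
= 2078178381193813/485721041551200
≈ 4.2785

H_40 = 2078178381193813/485721041551200 ≈ 4.2785


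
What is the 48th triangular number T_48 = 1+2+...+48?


n(n+1)/2 = 48×49/2 = 2352/2 = 1176

Σk = 1176


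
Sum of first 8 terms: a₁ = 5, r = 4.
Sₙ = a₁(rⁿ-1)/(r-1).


Sₙ = 5×(4^8 - 1)/(4 - 1)
= 5×(65536 - 1)/3
= 5×65535/3
= 109225

S_8 = 109225


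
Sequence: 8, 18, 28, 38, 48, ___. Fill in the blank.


Pattern: arithmetic (d=10)
Terms: 8, 18, 28, 38, 48
Next term = 58

Next term = 58


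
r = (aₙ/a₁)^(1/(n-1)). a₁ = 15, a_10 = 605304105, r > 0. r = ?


r^(n-1) = aₙ/a₁
r^9 = 605304105/15 = 40353607
r = 40353607^(1/9)
= 7

r = 7


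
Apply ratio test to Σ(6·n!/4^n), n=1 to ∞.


aₙ = 6·n!/4^n
a_{n+1}/aₙ = (n+1)!/4^(n+1) × 4^n/n!  (constant 6 cancels)
= (n+1)/4
L = lim(n→∞) (n+1)/4 = ∞
L > 1 → series DIVERGES

Diverges (ratio test: L = ∞ > 1)


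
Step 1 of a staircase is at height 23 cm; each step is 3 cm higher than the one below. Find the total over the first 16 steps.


aₙ = 23 + (16-1)×3 = 68
Sₙ = n(a₁+aₙ)/2 = 16×(23+68)/2
= 16×91/2 = 728

S_16 = 728


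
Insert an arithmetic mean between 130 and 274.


AM = (130 + 274)/2 = 404/2 = 202

AM = 202


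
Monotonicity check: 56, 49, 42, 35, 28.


Differences: -7, -7, -7, -7
All differences < 0 → strictly DECREASING

Monotonically decreasing


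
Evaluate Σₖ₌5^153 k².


Σₖ₌5^153 k² = Σₖ₌₁^153 k² − Σₖ₌₁^4 k²
= 153·154·307/6 − 4·5·9/6
= 1205589 − 30 = 1205559

Σk² = 1205559
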